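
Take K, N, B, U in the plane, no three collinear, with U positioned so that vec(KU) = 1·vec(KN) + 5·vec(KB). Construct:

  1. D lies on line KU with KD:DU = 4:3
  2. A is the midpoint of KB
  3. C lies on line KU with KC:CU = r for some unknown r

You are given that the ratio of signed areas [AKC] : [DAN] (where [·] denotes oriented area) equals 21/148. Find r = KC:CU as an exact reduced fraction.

r = 3

Work in coordinates with K = (0, 0), N = (1, 0), B = (0, 1), U = (1, 5).
1. D lies on line KU with KD:DU = 4:3 ⇒ D = (4/7, 20/7)
2. A is the midpoint of KB ⇒ A = (0, 1/2)
3. With KC:CU = r, write λ = r/(r+1) so C = K + λ·(U−K); C is affine-linear in λ
Every point depending on C is an affine combination of C and λ-independent points, so each such coordinate is linear in λ; the λ² term in each signed area is a multiple of (U−K)×(U−K) = 0, so 2·[AKC] and 2·[DAN] are each linear in λ. Evaluating at λ=0 and λ=1:
  2·[AKC] = 1/2·λ,   2·[DAN] = 37/14
So [AKC]:[DAN] = (1/2·λ) / (37/14). Setting this equal to 21/148:
  1/2·λ = 21/148·(37/14)  ⇒  λ = 3/4
Then r = λ/(1−λ) = (3/4)/(1/4) = 3. Check: with r = 3, C = (3/4, 15/4) and [AKC]:[DAN] = 21/148 as required.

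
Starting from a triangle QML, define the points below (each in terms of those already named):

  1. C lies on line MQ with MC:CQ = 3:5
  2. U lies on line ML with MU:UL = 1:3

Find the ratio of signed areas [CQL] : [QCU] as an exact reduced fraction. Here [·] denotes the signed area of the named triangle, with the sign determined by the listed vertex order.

[CQL]:[QCU] = -4

Assign Q = (0, 0), M = (1, 0), L = (0, 1) — the answer is frame-independent, so this choice is without loss of generality.
1. C lies on line MQ with MC:CQ = 3:5 ⇒ C = (5/8, 0)
2. U lies on line ML with MU:UL = 1:3 ⇒ U = (3/4, 1/4)
2·[CQL] = -5/8, 2·[QCU] = 5/32
[CQL]:[QCU] = -5/8:5/32 = -4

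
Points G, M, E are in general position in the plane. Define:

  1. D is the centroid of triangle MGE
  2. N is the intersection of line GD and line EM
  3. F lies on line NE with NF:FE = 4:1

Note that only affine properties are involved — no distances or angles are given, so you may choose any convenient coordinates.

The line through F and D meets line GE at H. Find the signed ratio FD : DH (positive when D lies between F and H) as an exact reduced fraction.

Set G = (0, 0), M = (1, 0), E = (0, 1); any affine frame gives the same invariant.
1. D is the centroid of triangle MGE ⇒ D = (1/3, 1/3)
2. N is the intersection of line GD and line EM ⇒ N = (1/2, 1/2)
3. F lies on line NE with NF:FE = 4:1 ⇒ F = (1/10, 9/10)
line FD meets GE at H = (0, 8/7)
D = F + t·(H−F) with t = -7/3, so FD:DH = -7/3:10/3

FD:DH = -7/10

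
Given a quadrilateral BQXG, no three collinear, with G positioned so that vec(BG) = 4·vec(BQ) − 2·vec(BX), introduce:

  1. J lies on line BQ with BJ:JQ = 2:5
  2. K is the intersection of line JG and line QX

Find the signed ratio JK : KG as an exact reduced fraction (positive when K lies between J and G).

Choose coordinates B = (0, 0), Q = (1, 0), X = (0, 1), G = (4, -2).
1. J lies on line BQ with BJ:JQ = 2:5 ⇒ J = (2/7, 0)
2. K is the intersection of line JG and line QX ⇒ K = (11/6, -5/6)
K = J + t·(G−J) with t = 5/12, so JK:KG = t:(1−t) = 5/12:7/12

JK:KG = 5/7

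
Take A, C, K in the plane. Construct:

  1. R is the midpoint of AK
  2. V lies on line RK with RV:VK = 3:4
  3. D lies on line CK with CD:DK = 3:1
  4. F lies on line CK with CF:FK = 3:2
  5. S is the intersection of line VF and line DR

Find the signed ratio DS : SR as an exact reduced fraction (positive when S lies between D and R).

DS:SR = 1/2

Assign A = (0, 0), C = (1, 0), K = (0, 1) — the answer is frame-independent, so this choice is without loss of generality.
1. R is the midpoint of AK ⇒ R = (0, 1/2)
2. V lies on line RK with RV:VK = 3:4 ⇒ V = (0, 5/7)
3. D lies on line CK with CD:DK = 3:1 ⇒ D = (1/4, 3/4)
4. F lies on line CK with CF:FK = 3:2 ⇒ F = (2/5, 3/5)
5. S is the intersection of line VF and line DR ⇒ S = (1/6, 2/3)
S = D + t·(R−D) with t = 1/3, so DS:SR = t:(1−t) = 1/3:2/3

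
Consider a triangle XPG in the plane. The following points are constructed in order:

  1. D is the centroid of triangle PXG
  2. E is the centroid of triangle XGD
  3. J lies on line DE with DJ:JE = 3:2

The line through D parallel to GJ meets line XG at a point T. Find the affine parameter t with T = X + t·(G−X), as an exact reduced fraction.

t = 4/3

Choose coordinates X = (0, 0), P = (1, 0), G = (0, 1).
1. D is the centroid of triangle PXG ⇒ D = (1/3, 1/3)
2. E is the centroid of triangle XGD ⇒ E = (1/9, 4/9)
3. J lies on line DE with DJ:JE = 3:2 ⇒ J = (1/5, 2/5)
through D parallel to GJ: direction (1/5, -3/5); meets XG at T = (0, 4/3)
T = X + t·(G−X) with t = 4/3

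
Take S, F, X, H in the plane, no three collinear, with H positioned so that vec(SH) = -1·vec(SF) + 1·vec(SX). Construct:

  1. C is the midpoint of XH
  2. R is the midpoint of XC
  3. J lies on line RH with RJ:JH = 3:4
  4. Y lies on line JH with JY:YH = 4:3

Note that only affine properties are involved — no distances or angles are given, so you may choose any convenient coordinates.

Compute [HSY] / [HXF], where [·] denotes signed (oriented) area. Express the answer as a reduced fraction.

Choose coordinates S = (0, 0), F = (1, 0), X = (0, 1), H = (-1, 1).
1. C is the midpoint of XH ⇒ C = (-1/2, 1)
2. R is the midpoint of XC ⇒ R = (-1/4, 1)
3. J lies on line RH with RJ:JH = 3:4 ⇒ J = (-4/7, 1)
4. Y lies on line JH with JY:YH = 4:3 ⇒ Y = (-40/49, 1)
2·[HSY] = 9/49, 2·[HXF] = -1
[HSY]:[HXF] = 9/49:-1 = -9/49

[HSY]:[HXF] = -9/49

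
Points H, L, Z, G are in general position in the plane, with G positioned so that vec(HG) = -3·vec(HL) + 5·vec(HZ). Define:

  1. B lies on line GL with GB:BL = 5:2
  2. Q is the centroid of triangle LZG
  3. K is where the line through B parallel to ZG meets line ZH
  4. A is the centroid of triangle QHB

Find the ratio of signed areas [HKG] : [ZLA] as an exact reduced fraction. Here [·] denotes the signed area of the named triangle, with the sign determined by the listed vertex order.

Work in coordinates with H = (0, 0), L = (1, 0), Z = (0, 1), G = (-3, 5).
1. B lies on line GL with GB:BL = 5:2 ⇒ B = (-1/7, 10/7)
2. Q is the centroid of triangle LZG ⇒ Q = (-2/3, 2)
3. K is where the line through B parallel to ZG meets line ZH ⇒ K = (0, 26/21)
4. A is the centroid of triangle QHB ⇒ A = (-17/63, 8/7)
2·[HKG] = 26/7, 2·[ZLA] = -8/63
[HKG]:[ZLA] = 26/7:-8/63 = -117/4

[HKG]:[ZLA] = -117/4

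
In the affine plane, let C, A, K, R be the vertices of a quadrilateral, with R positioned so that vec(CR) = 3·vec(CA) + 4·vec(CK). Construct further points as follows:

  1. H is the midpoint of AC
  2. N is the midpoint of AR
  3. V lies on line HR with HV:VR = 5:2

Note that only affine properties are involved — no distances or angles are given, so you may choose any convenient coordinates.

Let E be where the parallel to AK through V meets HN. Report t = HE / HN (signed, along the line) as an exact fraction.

t = 65/49

Choose coordinates C = (0, 0), A = (1, 0), K = (0, 1), R = (3, 4).
1. H is the midpoint of AC ⇒ H = (1/2, 0)
2. N is the midpoint of AR ⇒ N = (2, 2)
3. V lies on line HR with HV:VR = 5:2 ⇒ V = (16/7, 20/7)
through V parallel to AK: direction (-1, 1); meets HN at E = (122/49, 130/49)
E = H + t·(N−H) with t = 65/49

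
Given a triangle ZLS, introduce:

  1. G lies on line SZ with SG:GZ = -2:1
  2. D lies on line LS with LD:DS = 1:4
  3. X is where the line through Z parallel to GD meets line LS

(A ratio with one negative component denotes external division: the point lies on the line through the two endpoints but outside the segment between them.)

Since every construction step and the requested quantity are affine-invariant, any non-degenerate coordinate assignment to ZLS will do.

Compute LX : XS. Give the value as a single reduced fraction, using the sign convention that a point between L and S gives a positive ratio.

Choose coordinates Z = (0, 0), L = (1, 0), S = (0, 1).
1. G lies on line SZ with SG:GZ = -2:1 ⇒ G = (0, -1)
2. D lies on line LS with LD:DS = 1:4 ⇒ D = (4/5, 1/5)
3. X is where the line through Z parallel to GD meets line LS ⇒ X = (2/5, 3/5)
X = L + t·(S−L) with t = 3/5, so LX:XS = t:(1−t) = 3/5:2/5

LX:XS = 3/2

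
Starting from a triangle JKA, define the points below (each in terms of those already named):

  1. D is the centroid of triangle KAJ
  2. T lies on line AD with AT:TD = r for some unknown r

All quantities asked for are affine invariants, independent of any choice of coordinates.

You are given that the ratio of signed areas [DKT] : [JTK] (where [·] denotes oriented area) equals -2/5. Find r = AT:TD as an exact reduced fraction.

Work in coordinates with J = (0, 0), K = (1, 0), A = (0, 1).
1. D is the centroid of triangle KAJ ⇒ D = (1/3, 1/3)
2. With AT:TD = r, write λ = r/(r+1) so T = A + λ·(D−A); T is affine-linear in λ
Every point depending on T is an affine combination of T and λ-independent points, so each such coordinate is linear in λ; the λ² term in each signed area is a multiple of (D−A)×(D−A) = 0, so 2·[DKT] and 2·[JTK] are each linear in λ. Evaluating at λ=0 and λ=1:
  2·[DKT] = -1/3·λ + 1/3,   2·[JTK] = 2/3·λ − 1
So [DKT]:[JTK] = (-1/3·λ + 1/3) / (2/3·λ − 1). Setting this equal to -2/5:
  -1/3·λ + 1/3 = -2/5·(2/3·λ − 1)  ⇒  λ = -1
Then r = λ/(1−λ) = (-1)/(2) = -1/2. Check: with r = -1/2, T = (-1/3, 5/3) and [DKT]:[JTK] = -2/5 as required.

r = -1/2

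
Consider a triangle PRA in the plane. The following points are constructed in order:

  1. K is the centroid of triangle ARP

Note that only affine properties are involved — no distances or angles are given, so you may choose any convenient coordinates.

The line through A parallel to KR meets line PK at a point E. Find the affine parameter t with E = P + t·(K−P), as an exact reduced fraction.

t = 2

Choose coordinates P = (0, 0), R = (1, 0), A = (0, 1).
1. K is the centroid of triangle ARP ⇒ K = (1/3, 1/3)
through A parallel to KR: direction (2/3, -1/3); meets PK at E = (2/3, 2/3)
E = P + t·(K−P) with t = 2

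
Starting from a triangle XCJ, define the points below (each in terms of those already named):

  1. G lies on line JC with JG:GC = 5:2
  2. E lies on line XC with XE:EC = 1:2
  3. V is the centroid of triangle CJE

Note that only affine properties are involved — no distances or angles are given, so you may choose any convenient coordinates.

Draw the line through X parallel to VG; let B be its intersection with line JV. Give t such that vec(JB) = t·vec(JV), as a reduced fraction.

Set X = (0, 0), C = (1, 0), J = (0, 1); any affine frame gives the same invariant.
1. G lies on line JC with JG:GC = 5:2 ⇒ G = (5/7, 2/7)
2. E lies on line XC with XE:EC = 1:2 ⇒ E = (1/3, 0)
3. V is the centroid of triangle CJE ⇒ V = (4/9, 1/3)
through X parallel to VG: direction (17/63, -1/21); meets JV at B = (34/45, -2/15)
B = J + t·(V−J) with t = 17/10

t = 17/10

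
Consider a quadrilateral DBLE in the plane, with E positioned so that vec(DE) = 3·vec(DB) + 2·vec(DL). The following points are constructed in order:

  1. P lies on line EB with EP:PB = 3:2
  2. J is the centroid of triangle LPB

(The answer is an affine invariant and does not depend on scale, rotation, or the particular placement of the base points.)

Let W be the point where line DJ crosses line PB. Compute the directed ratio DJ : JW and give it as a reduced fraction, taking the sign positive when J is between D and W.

Set D = (0, 0), B = (1, 0), L = (0, 1), E = (3, 2); any affine frame gives the same invariant.
1. P lies on line EB with EP:PB = 3:2 ⇒ P = (9/5, 4/5)
2. J is the centroid of triangle LPB ⇒ J = (14/15, 3/5)
line DJ meets PB at W = (14/5, 9/5)
J = D + t·(W−D) with t = 1/3, so DJ:JW = 1/3:2/3

DJ:JW = 1/2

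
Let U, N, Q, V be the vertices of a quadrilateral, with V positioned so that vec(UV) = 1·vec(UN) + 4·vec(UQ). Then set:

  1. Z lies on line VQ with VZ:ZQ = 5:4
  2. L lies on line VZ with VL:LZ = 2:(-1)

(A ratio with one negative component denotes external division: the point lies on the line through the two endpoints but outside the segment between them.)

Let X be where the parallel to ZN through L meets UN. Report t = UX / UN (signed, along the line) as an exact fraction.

t = 1/21

Choose coordinates U = (0, 0), N = (1, 0), Q = (0, 1), V = (1, 4).
1. Z lies on line VQ with VZ:ZQ = 5:4 ⇒ Z = (4/9, 7/3)
2. L lies on line VZ with VL:LZ = 2:(-1) ⇒ L = (-1/9, 2/3)
through L parallel to ZN: direction (5/9, -7/3); meets UN at X = (1/21, 0)
X = U + t·(N−U) with t = 1/21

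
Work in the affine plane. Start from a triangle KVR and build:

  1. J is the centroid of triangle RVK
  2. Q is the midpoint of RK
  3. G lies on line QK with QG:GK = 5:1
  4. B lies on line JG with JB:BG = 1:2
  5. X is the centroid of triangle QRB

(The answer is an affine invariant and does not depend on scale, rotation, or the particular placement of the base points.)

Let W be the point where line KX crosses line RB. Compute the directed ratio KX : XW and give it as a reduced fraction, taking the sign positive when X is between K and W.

Assign K = (0, 0), V = (1, 0), R = (0, 1) — the answer is frame-independent, so this choice is without loss of generality.
1. J is the centroid of triangle RVK ⇒ J = (1/3, 1/3)
2. Q is the midpoint of RK ⇒ Q = (0, 1/2)
3. G lies on line QK with QG:GK = 5:1 ⇒ G = (0, 1/12)
4. B lies on line JG with JB:BG = 1:2 ⇒ B = (2/9, 1/4)
5. X is the centroid of triangle QRB ⇒ X = (2/27, 7/12)
line KX meets RB at W = (4/45, 7/10)
X = K + t·(W−K) with t = 5/6, so KX:XW = 5/6:1/6

KX:XW = 5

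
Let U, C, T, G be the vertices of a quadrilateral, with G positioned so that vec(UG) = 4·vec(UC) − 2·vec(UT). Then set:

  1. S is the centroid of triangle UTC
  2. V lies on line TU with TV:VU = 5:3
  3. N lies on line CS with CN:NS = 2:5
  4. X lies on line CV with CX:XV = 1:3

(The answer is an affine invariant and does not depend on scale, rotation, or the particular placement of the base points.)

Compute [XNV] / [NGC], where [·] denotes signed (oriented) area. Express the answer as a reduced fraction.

Assign U = (0, 0), C = (1, 0), T = (0, 1), G = (4, -2) — the answer is frame-independent, so this choice is without loss of generality.
1. S is the centroid of triangle UTC ⇒ S = (1/3, 1/3)
2. V lies on line TU with TV:VU = 5:3 ⇒ V = (0, 3/8)
3. N lies on line CS with CN:NS = 2:5 ⇒ N = (17/21, 2/21)
4. X lies on line CV with CX:XV = 1:3 ⇒ X = (3/4, 3/32)
2·[XNV] = 1/56, 2·[NGC] = 2/21
[XNV]:[NGC] = 1/56:2/21 = 3/16

[XNV]:[NGC] = 3/16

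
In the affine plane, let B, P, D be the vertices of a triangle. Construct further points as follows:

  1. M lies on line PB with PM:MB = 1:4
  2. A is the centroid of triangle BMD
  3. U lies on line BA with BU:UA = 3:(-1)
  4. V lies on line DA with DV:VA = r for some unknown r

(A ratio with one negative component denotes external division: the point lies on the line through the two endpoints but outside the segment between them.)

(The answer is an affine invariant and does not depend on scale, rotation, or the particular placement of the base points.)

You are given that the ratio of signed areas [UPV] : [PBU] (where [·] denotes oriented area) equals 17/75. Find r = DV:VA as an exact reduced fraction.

Choose coordinates B = (0, 0), P = (1, 0), D = (0, 1).
1. M lies on line PB with PM:MB = 1:4 ⇒ M = (4/5, 0)
2. A is the centroid of triangle BMD ⇒ A = (4/15, 1/3)
3. U lies on line BA with BU:UA = 3:(-1) ⇒ U = (2/5, 1/2)
4. With DV:VA = r, write λ = r/(r+1) so V = D + λ·(A−D); V is affine-linear in λ
Every point depending on V is an affine combination of V and λ-independent points, so each such coordinate is linear in λ; the λ² term in each signed area is a multiple of (A−D)×(A−D) = 0, so 2·[UPV] and 2·[PBU] are each linear in λ. Evaluating at λ=0 and λ=1:
  2·[UPV] = -4/15·λ + 1/10,   2·[PBU] = -1/2
So [UPV]:[PBU] = (-4/15·λ + 1/10) / (-1/2). Setting this equal to 17/75:
  -4/15·λ + 1/10 = 17/75·(-1/2)  ⇒  λ = 4/5
Then r = λ/(1−λ) = (4/5)/(1/5) = 4. Check: with r = 4, V = (16/75, 7/15) and [UPV]:[PBU] = 17/75 as required.

r = 4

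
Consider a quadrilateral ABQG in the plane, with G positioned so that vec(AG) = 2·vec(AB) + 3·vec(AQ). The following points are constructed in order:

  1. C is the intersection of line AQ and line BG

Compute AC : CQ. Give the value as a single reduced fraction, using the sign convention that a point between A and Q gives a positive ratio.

Set A = (0, 0), B = (1, 0), Q = (0, 1), G = (2, 3); any affine frame gives the same invariant.
1. C is the intersection of line AQ and line BG ⇒ C = (0, -3)
C = A + t·(Q−A) with t = -3, so AC:CQ = t:(1−t) = -3:4

AC:CQ = -3/4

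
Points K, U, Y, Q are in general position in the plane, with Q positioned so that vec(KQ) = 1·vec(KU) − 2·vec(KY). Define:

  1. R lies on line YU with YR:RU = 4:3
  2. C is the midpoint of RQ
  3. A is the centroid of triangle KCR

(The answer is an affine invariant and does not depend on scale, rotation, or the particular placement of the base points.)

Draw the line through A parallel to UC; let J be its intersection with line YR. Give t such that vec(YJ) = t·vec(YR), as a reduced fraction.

Work in coordinates with K = (0, 0), U = (1, 0), Y = (0, 1), Q = (1, -2).
1. R lies on line YU with YR:RU = 4:3 ⇒ R = (4/7, 3/7)
2. C is the midpoint of RQ ⇒ C = (11/14, -11/14)
3. A is the centroid of triangle KCR ⇒ A = (19/42, -5/42)
through A parallel to UC: direction (-3/14, -11/14); meets YR at J = (25/42, 17/42)
J = Y + t·(R−Y) with t = 25/24

t = 25/24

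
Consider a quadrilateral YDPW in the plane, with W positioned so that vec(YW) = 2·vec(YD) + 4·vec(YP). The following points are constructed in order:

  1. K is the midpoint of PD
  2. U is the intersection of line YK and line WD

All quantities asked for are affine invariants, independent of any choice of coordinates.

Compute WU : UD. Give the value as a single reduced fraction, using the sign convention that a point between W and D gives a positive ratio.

Assign Y = (0, 0), D = (1, 0), P = (0, 1), W = (2, 4) — the answer is frame-independent, so this choice is without loss of generality.
1. K is the midpoint of PD ⇒ K = (1/2, 1/2)
2. U is the intersection of line YK and line WD ⇒ U = (4/3, 4/3)
U = W + t·(D−W) with t = 2/3, so WU:UD = t:(1−t) = 2/3:1/3

WU:UD = 2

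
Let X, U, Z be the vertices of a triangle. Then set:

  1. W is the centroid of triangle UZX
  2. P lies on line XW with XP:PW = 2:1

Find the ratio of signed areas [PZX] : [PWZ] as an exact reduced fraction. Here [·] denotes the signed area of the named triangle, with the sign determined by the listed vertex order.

[PZX]:[PWZ] = 2

Assign X = (0, 0), U = (1, 0), Z = (0, 1) — the answer is frame-independent, so this choice is without loss of generality.
1. W is the centroid of triangle UZX ⇒ W = (1/3, 1/3)
2. P lies on line XW with XP:PW = 2:1 ⇒ P = (2/9, 2/9)
2·[PZX] = 2/9, 2·[PWZ] = 1/9
[PZX]:[PWZ] = 2/9:1/9 = 2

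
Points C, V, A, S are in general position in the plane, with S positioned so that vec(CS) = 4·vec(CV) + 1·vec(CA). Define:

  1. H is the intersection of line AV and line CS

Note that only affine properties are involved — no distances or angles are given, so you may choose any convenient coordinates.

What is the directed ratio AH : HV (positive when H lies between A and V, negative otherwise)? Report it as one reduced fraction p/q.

Set C = (0, 0), V = (1, 0), A = (0, 1), S = (4, 1); any affine frame gives the same invariant.
1. H is the intersection of line AV and line CS ⇒ H = (4/5, 1/5)
H = A + t·(V−A) with t = 4/5, so AH:HV = t:(1−t) = 4/5:1/5

AH:HV = 4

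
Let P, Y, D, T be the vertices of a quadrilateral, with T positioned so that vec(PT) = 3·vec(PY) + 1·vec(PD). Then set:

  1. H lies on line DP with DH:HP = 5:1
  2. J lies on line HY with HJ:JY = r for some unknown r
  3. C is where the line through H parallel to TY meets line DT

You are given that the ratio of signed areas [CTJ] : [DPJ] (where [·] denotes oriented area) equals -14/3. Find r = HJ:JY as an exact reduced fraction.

Assign P = (0, 0), Y = (1, 0), D = (0, 1), T = (3, 1) — the answer is frame-independent, so this choice is without loss of generality.
1. H lies on line DP with DH:HP = 5:1 ⇒ H = (0, 1/6)
2. With HJ:JY = r, write λ = r/(r+1) so J = H + λ·(Y−H); J is affine-linear in λ
3. C is where the line through H parallel to TY meets line DT ⇒ C = (5/3, 1)
Every point depending on J is an affine combination of J and λ-independent points, so each such coordinate is linear in λ; the λ² term in each signed area is a multiple of (Y−H)×(Y−H) = 0, so 2·[CTJ] and 2·[DPJ] are each linear in λ. Evaluating at λ=0 and λ=1:
  2·[CTJ] = -2/9·λ − 10/9,   2·[DPJ] = λ
So [CTJ]:[DPJ] = (-2/9·λ − 10/9) / (λ). Setting this equal to -14/3:
  -2/9·λ − 10/9 = -14/3·(λ)  ⇒  λ = 1/4
Then r = λ/(1−λ) = (1/4)/(3/4) = 1/3. Check: with r = 1/3, J = (1/4, 1/8) and [CTJ]:[DPJ] = -14/3 as required.

r = 1/3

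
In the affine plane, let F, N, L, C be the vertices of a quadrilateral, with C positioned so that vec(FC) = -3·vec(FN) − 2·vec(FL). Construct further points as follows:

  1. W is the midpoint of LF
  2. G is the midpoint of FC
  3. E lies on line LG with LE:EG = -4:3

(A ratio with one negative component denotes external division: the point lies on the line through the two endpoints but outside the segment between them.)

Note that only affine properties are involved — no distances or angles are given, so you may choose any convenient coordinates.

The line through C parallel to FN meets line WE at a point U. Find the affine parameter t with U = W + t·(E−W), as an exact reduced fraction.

Work in coordinates with F = (0, 0), N = (1, 0), L = (0, 1), C = (-3, -2).
1. W is the midpoint of LF ⇒ W = (0, 1/2)
2. G is the midpoint of FC ⇒ G = (-3/2, -1)
3. E lies on line LG with LE:EG = -4:3 ⇒ E = (-6, -7)
through C parallel to FN: direction (1, 0); meets WE at U = (-2, -2)
U = W + t·(E−W) with t = 1/3

t = 1/3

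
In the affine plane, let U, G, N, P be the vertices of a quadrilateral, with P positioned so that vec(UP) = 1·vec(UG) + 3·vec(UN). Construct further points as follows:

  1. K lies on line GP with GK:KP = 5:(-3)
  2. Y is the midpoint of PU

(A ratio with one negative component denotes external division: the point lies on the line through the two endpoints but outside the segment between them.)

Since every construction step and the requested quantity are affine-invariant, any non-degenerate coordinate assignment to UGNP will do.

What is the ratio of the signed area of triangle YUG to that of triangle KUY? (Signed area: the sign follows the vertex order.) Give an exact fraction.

Work in coordinates with U = (0, 0), G = (1, 0), N = (0, 1), P = (1, 3).
1. K lies on line GP with GK:KP = 5:(-3) ⇒ K = (1, 15/2)
2. Y is the midpoint of PU ⇒ Y = (1/2, 3/2)
2·[YUG] = 3/2, 2·[KUY] = 9/4
[YUG]:[KUY] = 3/2:9/4 = 2/3

[YUG]:[KUY] = 2/3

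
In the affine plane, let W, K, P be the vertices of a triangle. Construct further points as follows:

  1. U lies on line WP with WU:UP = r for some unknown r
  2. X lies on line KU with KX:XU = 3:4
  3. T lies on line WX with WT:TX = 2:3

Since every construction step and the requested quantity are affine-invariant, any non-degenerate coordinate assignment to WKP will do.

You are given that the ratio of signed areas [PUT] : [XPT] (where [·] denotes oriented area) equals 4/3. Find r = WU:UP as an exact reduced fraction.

Work in coordinates with W = (0, 0), K = (1, 0), P = (0, 1).
1. With WU:UP = r, write λ = r/(r+1) so U = W + λ·(P−W); U is affine-linear in λ
2. X lies on line KU with KX:XU = 3:4 ⇒ X is an affine combination of earlier points and hence also affine-linear in λ
3. T lies on line WX with WT:TX = 2:3 ⇒ T is an affine combination of earlier points and hence also affine-linear in λ
Every point depending on U is an affine combination of U and λ-independent points, so each such coordinate is linear in λ; the λ² term in each signed area is a multiple of (P−W)×(P−W) = 0, so 2·[PUT] and 2·[XPT] are each linear in λ. Evaluating at λ=0 and λ=1:
  2·[PUT] = -8/35·λ + 8/35,   2·[XPT] = 12/35
So [PUT]:[XPT] = (-8/35·λ + 8/35) / (12/35). Setting this equal to 4/3:
  -8/35·λ + 8/35 = 4/3·(12/35)  ⇒  λ = -1
Then r = λ/(1−λ) = (-1)/(2) = -1/2. Check: with r = -1/2, U = (0, -1) and [PUT]:[XPT] = 4/3 as required.

r = -1/2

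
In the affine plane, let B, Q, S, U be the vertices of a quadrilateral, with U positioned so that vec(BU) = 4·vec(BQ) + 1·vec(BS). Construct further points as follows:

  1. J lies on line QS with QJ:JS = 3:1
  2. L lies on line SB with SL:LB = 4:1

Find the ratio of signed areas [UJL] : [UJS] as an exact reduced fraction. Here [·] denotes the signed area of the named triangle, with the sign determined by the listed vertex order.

Work in coordinates with B = (0, 0), Q = (1, 0), S = (0, 1), U = (4, 1).
1. J lies on line QS with QJ:JS = 3:1 ⇒ J = (1/4, 3/4)
2. L lies on line SB with SL:LB = 4:1 ⇒ L = (0, 1/5)
2·[UJL] = 2, 2·[UJS] = -1
[UJL]:[UJS] = 2:-1 = -2

[UJL]:[UJS] = -2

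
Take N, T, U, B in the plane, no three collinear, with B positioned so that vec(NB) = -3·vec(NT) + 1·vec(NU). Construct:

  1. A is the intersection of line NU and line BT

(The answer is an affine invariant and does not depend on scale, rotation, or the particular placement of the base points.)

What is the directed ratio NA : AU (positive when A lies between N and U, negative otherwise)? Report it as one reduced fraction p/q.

NA:AU = 1/3

Assign N = (0, 0), T = (1, 0), U = (0, 1), B = (-3, 1) — the answer is frame-independent, so this choice is without loss of generality.
1. A is the intersection of line NU and line BT ⇒ A = (0, 1/4)
A = N + t·(U−N) with t = 1/4, so NA:AU = t:(1−t) = 1/4:3/4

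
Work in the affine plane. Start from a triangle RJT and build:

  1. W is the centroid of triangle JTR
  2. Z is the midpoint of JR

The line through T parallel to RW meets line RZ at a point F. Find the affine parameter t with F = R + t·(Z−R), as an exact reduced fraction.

Set R = (0, 0), J = (1, 0), T = (0, 1); any affine frame gives the same invariant.
1. W is the centroid of triangle JTR ⇒ W = (1/3, 1/3)
2. Z is the midpoint of JR ⇒ Z = (1/2, 0)
through T parallel to RW: direction (1/3, 1/3); meets RZ at F = (-1, 0)
F = R + t·(Z−R) with t = -2

t = -2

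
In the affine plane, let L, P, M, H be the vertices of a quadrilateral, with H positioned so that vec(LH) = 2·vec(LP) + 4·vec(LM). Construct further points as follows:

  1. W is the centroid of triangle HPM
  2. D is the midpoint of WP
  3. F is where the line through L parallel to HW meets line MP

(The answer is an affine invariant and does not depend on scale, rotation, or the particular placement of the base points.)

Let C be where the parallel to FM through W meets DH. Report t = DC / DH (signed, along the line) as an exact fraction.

t = 1/5

Assign L = (0, 0), P = (1, 0), M = (0, 1), H = (2, 4) — the answer is frame-independent, so this choice is without loss of generality.
1. W is the centroid of triangle HPM ⇒ W = (1, 5/3)
2. D is the midpoint of WP ⇒ D = (1, 5/6)
3. F is where the line through L parallel to HW meets line MP ⇒ F = (3/10, 7/10)
through W parallel to FM: direction (-3/10, 3/10); meets DH at C = (6/5, 22/15)
C = D + t·(H−D) with t = 1/5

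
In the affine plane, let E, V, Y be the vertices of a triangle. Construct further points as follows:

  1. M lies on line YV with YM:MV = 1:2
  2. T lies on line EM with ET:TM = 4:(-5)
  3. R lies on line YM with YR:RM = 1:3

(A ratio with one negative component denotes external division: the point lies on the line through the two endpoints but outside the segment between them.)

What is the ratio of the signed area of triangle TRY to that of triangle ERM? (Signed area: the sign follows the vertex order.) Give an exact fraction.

Choose coordinates E = (0, 0), V = (1, 0), Y = (0, 1).
1. M lies on line YV with YM:MV = 1:2 ⇒ M = (1/3, 2/3)
2. T lies on line EM with ET:TM = 4:(-5) ⇒ T = (-4/3, -8/3)
3. R lies on line YM with YR:RM = 1:3 ⇒ R = (1/12, 11/12)
2·[TRY] = 5/12, 2·[ERM] = -1/4
[TRY]:[ERM] = 5/12:-1/4 = -5/3

[TRY]:[ERM] = -5/3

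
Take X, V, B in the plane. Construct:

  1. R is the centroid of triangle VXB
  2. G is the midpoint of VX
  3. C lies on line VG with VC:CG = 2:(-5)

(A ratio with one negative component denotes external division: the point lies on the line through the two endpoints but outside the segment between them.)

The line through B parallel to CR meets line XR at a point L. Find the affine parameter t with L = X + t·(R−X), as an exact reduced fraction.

t = 9/4

Set X = (0, 0), V = (1, 0), B = (0, 1); any affine frame gives the same invariant.
1. R is the centroid of triangle VXB ⇒ R = (1/3, 1/3)
2. G is the midpoint of VX ⇒ G = (1/2, 0)
3. C lies on line VG with VC:CG = 2:(-5) ⇒ C = (4/3, 0)
through B parallel to CR: direction (-1, 1/3); meets XR at L = (3/4, 3/4)
L = X + t·(R−X) with t = 9/4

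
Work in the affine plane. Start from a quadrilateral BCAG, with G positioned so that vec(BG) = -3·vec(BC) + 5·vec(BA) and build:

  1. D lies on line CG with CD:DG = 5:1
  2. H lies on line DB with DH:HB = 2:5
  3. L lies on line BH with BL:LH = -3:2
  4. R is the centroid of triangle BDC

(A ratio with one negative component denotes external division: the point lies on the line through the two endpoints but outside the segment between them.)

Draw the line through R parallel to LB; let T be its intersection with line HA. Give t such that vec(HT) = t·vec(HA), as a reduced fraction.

t = 25/42

Assign B = (0, 0), C = (1, 0), A = (0, 1), G = (-3, 5) — the answer is frame-independent, so this choice is without loss of generality.
1. D lies on line CG with CD:DG = 5:1 ⇒ D = (-7/3, 25/6)
2. H lies on line DB with DH:HB = 2:5 ⇒ H = (-5/3, 125/42)
3. L lies on line BH with BL:LH = -3:2 ⇒ L = (-5, 125/14)
4. R is the centroid of triangle BDC ⇒ R = (-4/9, 25/18)
through R parallel to LB: direction (5, -125/14); meets HA at T = (-85/126, 3175/1764)
T = H + t·(A−H) with t = 25/42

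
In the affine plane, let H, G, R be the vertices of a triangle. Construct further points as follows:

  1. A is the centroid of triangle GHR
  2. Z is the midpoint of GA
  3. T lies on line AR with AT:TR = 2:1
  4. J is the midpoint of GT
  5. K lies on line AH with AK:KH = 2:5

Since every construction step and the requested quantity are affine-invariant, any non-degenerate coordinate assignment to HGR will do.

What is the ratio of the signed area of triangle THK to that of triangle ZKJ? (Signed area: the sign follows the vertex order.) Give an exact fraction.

[THK]:[ZKJ] = -20/11

Set H = (0, 0), G = (1, 0), R = (0, 1); any affine frame gives the same invariant.
1. A is the centroid of triangle GHR ⇒ A = (1/3, 1/3)
2. Z is the midpoint of GA ⇒ Z = (2/3, 1/6)
3. T lies on line AR with AT:TR = 2:1 ⇒ T = (1/9, 7/9)
4. J is the midpoint of GT ⇒ J = (5/9, 7/18)
5. K lies on line AH with AK:KH = 2:5 ⇒ K = (5/21, 5/21)
2·[THK] = 10/63, 2·[ZKJ] = -11/126
[THK]:[ZKJ] = 10/63:-11/126 = -20/11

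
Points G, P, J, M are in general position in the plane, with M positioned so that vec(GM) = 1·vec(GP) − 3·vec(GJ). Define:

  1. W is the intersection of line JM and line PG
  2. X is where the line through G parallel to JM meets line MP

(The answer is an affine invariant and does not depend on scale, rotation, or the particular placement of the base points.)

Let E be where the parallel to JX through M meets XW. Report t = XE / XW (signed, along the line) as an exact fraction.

t = 4

Set G = (0, 0), P = (1, 0), J = (0, 1), M = (1, -3); any affine frame gives the same invariant.
1. W is the intersection of line JM and line PG ⇒ W = (1/4, 0)
2. X is where the line through G parallel to JM meets line MP ⇒ X = (1, -4)
through M parallel to JX: direction (1, -5); meets XW at E = (-2, 12)
E = X + t·(W−X) with t = 4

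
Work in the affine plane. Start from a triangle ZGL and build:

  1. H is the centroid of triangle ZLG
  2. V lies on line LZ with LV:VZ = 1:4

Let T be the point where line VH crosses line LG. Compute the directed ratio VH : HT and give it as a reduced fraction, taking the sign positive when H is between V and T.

VH:HT = -2/5

Set Z = (0, 0), G = (1, 0), L = (0, 1); any affine frame gives the same invariant.
1. H is the centroid of triangle ZLG ⇒ H = (1/3, 1/3)
2. V lies on line LZ with LV:VZ = 1:4 ⇒ V = (0, 4/5)
line VH meets LG at T = (-1/2, 3/2)
H = V + t·(T−V) with t = -2/3, so VH:HT = -2/3:5/3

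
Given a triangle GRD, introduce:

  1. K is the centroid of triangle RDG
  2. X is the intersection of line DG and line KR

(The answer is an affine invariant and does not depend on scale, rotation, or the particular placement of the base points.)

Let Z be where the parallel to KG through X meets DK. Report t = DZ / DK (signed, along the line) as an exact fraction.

t = 1/2

Work in coordinates with G = (0, 0), R = (1, 0), D = (0, 1).
1. K is the centroid of triangle RDG ⇒ K = (1/3, 1/3)
2. X is the intersection of line DG and line KR ⇒ X = (0, 1/2)
through X parallel to KG: direction (-1/3, -1/3); meets DK at Z = (1/6, 2/3)
Z = D + t·(K−D) with t = 1/2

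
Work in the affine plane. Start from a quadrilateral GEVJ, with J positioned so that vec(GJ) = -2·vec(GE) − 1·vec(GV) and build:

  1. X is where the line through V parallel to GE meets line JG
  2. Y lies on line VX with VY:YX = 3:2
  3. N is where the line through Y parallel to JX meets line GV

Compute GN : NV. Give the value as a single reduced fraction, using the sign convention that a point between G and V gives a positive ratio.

GN:NV = 2/3

Choose coordinates G = (0, 0), E = (1, 0), V = (0, 1), J = (-2, -1).
1. X is where the line through V parallel to GE meets line JG ⇒ X = (2, 1)
2. Y lies on line VX with VY:YX = 3:2 ⇒ Y = (6/5, 1)
3. N is where the line through Y parallel to JX meets line GV ⇒ N = (0, 2/5)
N = G + t·(V−G) with t = 2/5, so GN:NV = t:(1−t) = 2/5:3/5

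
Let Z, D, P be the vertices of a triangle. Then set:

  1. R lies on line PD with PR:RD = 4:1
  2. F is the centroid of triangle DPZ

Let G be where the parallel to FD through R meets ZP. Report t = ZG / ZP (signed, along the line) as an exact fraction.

t = 3/5

Choose coordinates Z = (0, 0), D = (1, 0), P = (0, 1).
1. R lies on line PD with PR:RD = 4:1 ⇒ R = (4/5, 1/5)
2. F is the centroid of triangle DPZ ⇒ F = (1/3, 1/3)
through R parallel to FD: direction (2/3, -1/3); meets ZP at G = (0, 3/5)
G = Z + t·(P−Z) with t = 3/5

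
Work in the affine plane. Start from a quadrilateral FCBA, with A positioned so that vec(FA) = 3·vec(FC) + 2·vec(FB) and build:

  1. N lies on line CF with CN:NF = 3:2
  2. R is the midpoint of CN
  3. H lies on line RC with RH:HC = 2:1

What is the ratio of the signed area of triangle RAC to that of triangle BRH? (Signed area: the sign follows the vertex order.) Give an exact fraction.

[RAC]:[BRH] = -3

Assign F = (0, 0), C = (1, 0), B = (0, 1), A = (3, 2) — the answer is frame-independent, so this choice is without loss of generality.
1. N lies on line CF with CN:NF = 3:2 ⇒ N = (2/5, 0)
2. R is the midpoint of CN ⇒ R = (7/10, 0)
3. H lies on line RC with RH:HC = 2:1 ⇒ H = (9/10, 0)
2·[RAC] = -3/5, 2·[BRH] = 1/5
[RAC]:[BRH] = -3/5:1/5 = -3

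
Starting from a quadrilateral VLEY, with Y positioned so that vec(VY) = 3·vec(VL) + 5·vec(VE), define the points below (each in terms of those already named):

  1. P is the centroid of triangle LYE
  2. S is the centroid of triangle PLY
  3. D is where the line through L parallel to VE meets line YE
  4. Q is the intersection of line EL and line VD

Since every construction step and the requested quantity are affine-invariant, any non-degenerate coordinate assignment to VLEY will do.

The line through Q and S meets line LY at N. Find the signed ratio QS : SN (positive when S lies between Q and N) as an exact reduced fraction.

Choose coordinates V = (0, 0), L = (1, 0), E = (0, 1), Y = (3, 5).
1. P is the centroid of triangle LYE ⇒ P = (4/3, 2)
2. S is the centroid of triangle PLY ⇒ S = (16/9, 7/3)
3. D is where the line through L parallel to VE meets line YE ⇒ D = (1, 7/3)
4. Q is the intersection of line EL and line VD ⇒ Q = (3/10, 7/10)
line QS meets LY at N = (109/53, 140/53)
S = Q + t·(N−Q) with t = 53/63, so QS:SN = 53/63:10/63

QS:SN = 53/10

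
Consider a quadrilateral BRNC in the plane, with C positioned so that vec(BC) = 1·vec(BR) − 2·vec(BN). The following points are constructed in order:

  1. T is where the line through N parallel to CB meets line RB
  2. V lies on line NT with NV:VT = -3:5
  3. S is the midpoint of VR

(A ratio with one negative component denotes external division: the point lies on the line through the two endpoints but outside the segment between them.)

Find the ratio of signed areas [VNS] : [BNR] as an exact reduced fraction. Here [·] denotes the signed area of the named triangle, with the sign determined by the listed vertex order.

[VNS]:[BNR] = -3/8

Work in coordinates with B = (0, 0), R = (1, 0), N = (0, 1), C = (1, -2).
1. T is where the line through N parallel to CB meets line RB ⇒ T = (1/2, 0)
2. V lies on line NT with NV:VT = -3:5 ⇒ V = (-3/4, 5/2)
3. S is the midpoint of VR ⇒ S = (1/8, 5/4)
2·[VNS] = 3/8, 2·[BNR] = -1
[VNS]:[BNR] = 3/8:-1 = -3/8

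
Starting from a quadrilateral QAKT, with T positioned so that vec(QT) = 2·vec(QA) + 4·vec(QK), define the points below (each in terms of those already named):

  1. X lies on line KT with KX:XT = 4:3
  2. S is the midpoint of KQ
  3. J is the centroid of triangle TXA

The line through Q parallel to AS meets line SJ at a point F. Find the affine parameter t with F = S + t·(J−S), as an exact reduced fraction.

t = -7/34

Assign Q = (0, 0), A = (1, 0), K = (0, 1), T = (2, 4) — the answer is frame-independent, so this choice is without loss of generality.
1. X lies on line KT with KX:XT = 4:3 ⇒ X = (8/7, 19/7)
2. S is the midpoint of KQ ⇒ S = (0, 1/2)
3. J is the centroid of triangle TXA ⇒ J = (29/21, 47/21)
through Q parallel to AS: direction (-1, 1/2); meets SJ at F = (-29/102, 29/204)
F = S + t·(J−S) with t = -7/34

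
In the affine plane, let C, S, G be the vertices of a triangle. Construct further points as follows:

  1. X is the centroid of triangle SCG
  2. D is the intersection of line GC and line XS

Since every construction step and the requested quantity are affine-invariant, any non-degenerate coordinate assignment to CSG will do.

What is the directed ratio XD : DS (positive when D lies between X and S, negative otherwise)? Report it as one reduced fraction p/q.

XD:DS = -1/3

Assign C = (0, 0), S = (1, 0), G = (0, 1) — the answer is frame-independent, so this choice is without loss of generality.
1. X is the centroid of triangle SCG ⇒ X = (1/3, 1/3)
2. D is the intersection of line GC and line XS ⇒ D = (0, 1/2)
D = X + t·(S−X) with t = -1/2, so XD:DS = t:(1−t) = -1/2:3/2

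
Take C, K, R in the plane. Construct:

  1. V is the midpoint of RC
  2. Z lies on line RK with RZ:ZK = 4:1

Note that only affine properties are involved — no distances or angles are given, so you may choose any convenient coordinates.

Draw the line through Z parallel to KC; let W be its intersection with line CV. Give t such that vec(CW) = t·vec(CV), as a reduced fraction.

t = 2/5

Choose coordinates C = (0, 0), K = (1, 0), R = (0, 1).
1. V is the midpoint of RC ⇒ V = (0, 1/2)
2. Z lies on line RK with RZ:ZK = 4:1 ⇒ Z = (4/5, 1/5)
through Z parallel to KC: direction (-1, 0); meets CV at W = (0, 1/5)
W = C + t·(V−C) with t = 2/5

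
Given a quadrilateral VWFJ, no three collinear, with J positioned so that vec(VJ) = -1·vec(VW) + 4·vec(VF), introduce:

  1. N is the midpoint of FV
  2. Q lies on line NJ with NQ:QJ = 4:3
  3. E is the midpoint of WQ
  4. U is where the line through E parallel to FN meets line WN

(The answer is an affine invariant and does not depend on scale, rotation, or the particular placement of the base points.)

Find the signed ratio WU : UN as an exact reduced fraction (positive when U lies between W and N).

WU:UN = 11/3

Work in coordinates with V = (0, 0), W = (1, 0), F = (0, 1), J = (-1, 4).
1. N is the midpoint of FV ⇒ N = (0, 1/2)
2. Q lies on line NJ with NQ:QJ = 4:3 ⇒ Q = (-4/7, 5/2)
3. E is the midpoint of WQ ⇒ E = (3/14, 5/4)
4. U is where the line through E parallel to FN meets line WN ⇒ U = (3/14, 11/28)
U = W + t·(N−W) with t = 11/14, so WU:UN = t:(1−t) = 11/14:3/14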